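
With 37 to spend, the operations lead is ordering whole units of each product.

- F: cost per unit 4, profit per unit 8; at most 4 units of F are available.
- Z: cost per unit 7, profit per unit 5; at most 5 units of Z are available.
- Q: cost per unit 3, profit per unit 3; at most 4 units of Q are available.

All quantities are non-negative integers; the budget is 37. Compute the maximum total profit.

This is a bounded integer knapsack.
F has the best ratio (8/4); taking only F gives at most 4×8 = 32 (stopped by the supply cap of 4).
Mixing does better — 4×F, 1×Z, and 4×Q: cost 35 ≤ 37, profit 4·8 + 1·5 + 4·3 = 49.

49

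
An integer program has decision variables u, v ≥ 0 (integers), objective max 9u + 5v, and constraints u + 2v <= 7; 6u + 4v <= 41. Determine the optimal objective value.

54

The continuous relaxation peaks at (6.83, 0) with value 61.50; rounding to a feasible lattice point costs some objective.
(u,v)=(6,0): 1·6+2·0=6≤7, 6·6+4·0=36≤41, objective 54.
(u,v)=(5,1): 1·5+2·1=7≤7, 6·5+4·1=34≤41, objective 50.
The best lattice point is (6,0), giving 54.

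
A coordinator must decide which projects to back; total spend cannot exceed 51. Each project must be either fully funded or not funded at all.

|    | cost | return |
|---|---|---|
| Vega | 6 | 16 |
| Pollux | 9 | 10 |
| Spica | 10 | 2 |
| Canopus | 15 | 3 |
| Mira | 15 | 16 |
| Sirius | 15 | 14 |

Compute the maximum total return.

56

Allowing fractional choices, the relaxed optimum would be about 57.2, but projects are indivisible.
Vega + Pollux + Mira + Sirius: cost 6 + 9 + 15 + 15 = 45 ≤ 51, return 16 + 10 + 16 + 14 = 56.
Vega + Spica + Mira + Sirius: cost 6 + 10 + 15 + 15 = 46 ≤ 51, return 16 + 2 + 16 + 14 = 48.
Vega + Canopus + Mira + Sirius: cost 6 + 15 + 15 + 15 = 51 ≤ 51, return 16 + 3 + 16 + 14 = 49.
Best is Vega, Pollux, Mira, and Sirius with total return 56.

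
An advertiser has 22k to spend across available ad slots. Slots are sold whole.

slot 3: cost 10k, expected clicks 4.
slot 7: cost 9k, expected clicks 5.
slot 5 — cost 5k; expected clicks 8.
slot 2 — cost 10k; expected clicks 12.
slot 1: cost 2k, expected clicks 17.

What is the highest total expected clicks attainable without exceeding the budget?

slot 5 + slot 2 + slot 1: cost 5 + 10 + 2 = 17 ≤ 22, expected clicks 8 + 12 + 17 = 37.
slot 7 + slot 2 + slot 1: cost 9 + 10 + 2 = 21 ≤ 22, expected clicks 5 + 12 + 17 = 34.
Best is slot 5, slot 2, and slot 1 with total expected clicks 37.

37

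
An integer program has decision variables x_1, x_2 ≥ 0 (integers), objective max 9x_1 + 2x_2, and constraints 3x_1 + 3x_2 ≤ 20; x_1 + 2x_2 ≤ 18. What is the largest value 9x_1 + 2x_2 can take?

The continuous relaxation peaks at (6.67, 0) with value 60.00; rounding to a feasible lattice point costs some objective.
(x_1,x_2)=(6,0): 3·6+3·0=18≤20, 1·6+2·0=6≤18, objective 54.
(x_1,x_2)=(5,1): 3·5+3·1=18≤20, 1·5+2·1=7≤18, objective 47.
(x_1,x_2)=(5,0): 3·5+3·0=15≤20, 1·5+2·0=5≤18, objective 45.
No feasible integer point exceeds 54.

54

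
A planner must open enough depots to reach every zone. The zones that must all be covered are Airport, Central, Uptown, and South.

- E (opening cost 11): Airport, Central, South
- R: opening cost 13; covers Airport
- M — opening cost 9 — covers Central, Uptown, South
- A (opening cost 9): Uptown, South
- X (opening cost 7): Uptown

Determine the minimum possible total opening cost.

The greedy cost-per-new-zone heuristic would pick M and E for 20, but a cheaper cover exists.
Choose E and X: together they cover Airport, Central, Uptown, South — every zone.
Total opening cost: 11 + 7 = 18.
No cover costs less than 18.

18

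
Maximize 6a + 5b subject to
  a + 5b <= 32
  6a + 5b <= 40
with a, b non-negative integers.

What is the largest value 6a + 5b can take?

40

(a,b)=(5,2): 1·5+5·2=15≤32, 6·5+5·2=40≤40, objective 40.
(a,b)=(4,3): 1·4+5·3=19≤32, 6·4+5·3=39≤40, objective 39.
(a,b)=(5,1): 1·5+5·1=10≤32, 6·5+5·1=35≤40, objective 35.
(a,b)=(4,2): 1·4+5·2=14≤32, 6·4+5·2=34≤40, objective 34.
Maximum is 40 at (a,b)=(5,2).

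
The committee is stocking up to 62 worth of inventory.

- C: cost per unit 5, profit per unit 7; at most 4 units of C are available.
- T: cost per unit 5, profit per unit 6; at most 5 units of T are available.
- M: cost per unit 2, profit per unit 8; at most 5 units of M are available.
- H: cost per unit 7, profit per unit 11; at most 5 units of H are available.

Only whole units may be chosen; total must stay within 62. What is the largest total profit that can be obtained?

116

Take 3×C, 5×M, and 5×H: cost 60 ≤ 62, profit 3·7 + 5·8 + 5·11 = 116.
M has the best ratio (8/2) and is taken to its limit of 5; remaining capacity is filled optimally with the others.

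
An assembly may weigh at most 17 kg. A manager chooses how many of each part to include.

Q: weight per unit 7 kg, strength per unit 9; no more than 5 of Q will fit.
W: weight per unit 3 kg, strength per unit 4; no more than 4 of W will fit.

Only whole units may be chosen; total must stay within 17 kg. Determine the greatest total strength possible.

22

Take 2×Q and 1×W: weight 17 ≤ 17, strength 2·9 + 1·4 = 22.
No other integer combination yields more.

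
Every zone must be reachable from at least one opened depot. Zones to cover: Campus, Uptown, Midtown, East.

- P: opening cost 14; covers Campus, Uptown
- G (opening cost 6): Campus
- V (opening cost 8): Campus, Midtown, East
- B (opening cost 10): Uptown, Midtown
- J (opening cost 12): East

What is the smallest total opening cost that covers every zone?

18

Choose V and B: together they cover Campus, Uptown, Midtown, East — every zone.
Total opening cost: 8 + 10 = 18.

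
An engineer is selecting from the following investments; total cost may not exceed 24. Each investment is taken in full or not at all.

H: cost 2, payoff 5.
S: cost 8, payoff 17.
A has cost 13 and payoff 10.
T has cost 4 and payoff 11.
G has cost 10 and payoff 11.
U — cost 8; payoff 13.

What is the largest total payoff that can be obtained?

46

This is an integer program with binary decision variables.
H + S + T + U: cost 2 + 8 + 4 + 8 = 22 ≤ 24, payoff 5 + 17 + 11 + 13 = 46.
H + S + T + G: cost 2 + 8 + 4 + 10 = 24 ≤ 24, payoff 5 + 17 + 11 + 11 = 44.
Best is H, S, T, and U with total payoff 46.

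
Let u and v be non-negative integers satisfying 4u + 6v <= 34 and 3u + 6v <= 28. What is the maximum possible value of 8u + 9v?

(u,v)=(7,1) is feasible, giving 65.
(u,v)=(8,0) is feasible, giving 64.
(u,v)=(6,1) is feasible, giving 57.
(u,v)=(7,0) is feasible, giving 56.
Maximum is 65 at (u,v)=(7,1).

65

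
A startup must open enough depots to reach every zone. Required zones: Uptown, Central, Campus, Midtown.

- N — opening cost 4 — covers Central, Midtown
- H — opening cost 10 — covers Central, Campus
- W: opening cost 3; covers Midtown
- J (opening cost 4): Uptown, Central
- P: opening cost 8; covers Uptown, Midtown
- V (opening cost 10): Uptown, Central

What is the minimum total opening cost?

The greedy cost-per-new-zone heuristic would pick N, J, and H for 18, but a cheaper cover exists.
Choose H, W, and J: together they cover Uptown, Central, Campus, Midtown — every zone.
Total opening cost: 10 + 3 + 4 = 17.
No cover costs less than 17.

17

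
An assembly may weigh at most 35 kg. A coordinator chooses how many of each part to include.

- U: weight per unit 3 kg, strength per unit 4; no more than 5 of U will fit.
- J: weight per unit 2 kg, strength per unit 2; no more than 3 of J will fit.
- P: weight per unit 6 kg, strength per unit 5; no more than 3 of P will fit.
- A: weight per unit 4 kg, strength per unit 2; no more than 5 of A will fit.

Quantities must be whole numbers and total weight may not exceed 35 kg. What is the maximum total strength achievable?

5×U, 1×J, and 3×P: weight 35 ≤ 35, strength 5·4 + 1·2 + 3·5 = 37.
5×U, 2×J, 2×P, and 1×A: weight 35 ≤ 35, strength 5·4 + 2·2 + 2·5 + 1·2 = 36.
Best is 37.

37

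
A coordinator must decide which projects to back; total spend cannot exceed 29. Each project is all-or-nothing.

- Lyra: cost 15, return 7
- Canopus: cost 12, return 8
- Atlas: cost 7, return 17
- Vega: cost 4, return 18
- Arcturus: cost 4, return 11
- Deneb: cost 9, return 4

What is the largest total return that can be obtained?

54

Take Canopus, Atlas, Vega, and Arcturus: cost 12 + 7 + 4 + 4 = 27 ≤ 29, return 8 + 17 + 18 + 11 = 54.
No other feasible combination does better.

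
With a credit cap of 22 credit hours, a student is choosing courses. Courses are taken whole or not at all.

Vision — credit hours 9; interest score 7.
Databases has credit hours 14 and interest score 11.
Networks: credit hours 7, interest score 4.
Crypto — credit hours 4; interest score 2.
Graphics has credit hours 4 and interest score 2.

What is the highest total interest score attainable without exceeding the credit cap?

15

Allowing fractional choices, the relaxed optimum would be about 17.2, but courses are indivisible.
Databases + Crypto + Graphics: credit hours 14 + 4 + 4 = 22 ≤ 22, interest score 11 + 2 + 2 = 15.
Databases + Networks: credit hours 14 + 7 = 21 ≤ 22, interest score 11 + 4 = 15.
The maximum interest score is 15; one optimal choice is Databases and Networks.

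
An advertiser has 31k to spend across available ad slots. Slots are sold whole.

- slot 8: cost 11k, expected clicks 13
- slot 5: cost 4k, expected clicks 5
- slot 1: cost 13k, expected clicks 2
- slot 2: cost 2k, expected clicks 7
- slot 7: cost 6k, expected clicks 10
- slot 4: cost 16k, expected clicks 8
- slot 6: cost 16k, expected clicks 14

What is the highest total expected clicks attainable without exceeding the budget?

36

slot 5 + slot 2 + slot 7 + slot 6: cost 4 + 2 + 6 + 16 = 28 ≤ 31, expected clicks 5 + 7 + 10 + 14 = 36.
slot 8 + slot 2 + slot 6: cost 11 + 2 + 16 = 29 ≤ 31, expected clicks 13 + 7 + 14 = 34.
slot 8 + slot 5 + slot 2 + slot 7: cost 11 + 4 + 2 + 6 = 23 ≤ 31, expected clicks 13 + 5 + 7 + 10 = 35.
Best is slot 5, slot 2, slot 7, and slot 6 with total expected clicks 36.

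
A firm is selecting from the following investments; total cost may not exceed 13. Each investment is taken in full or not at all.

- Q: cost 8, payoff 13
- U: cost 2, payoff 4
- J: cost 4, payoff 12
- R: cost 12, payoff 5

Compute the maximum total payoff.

25

Q + J: cost 8 + 4 = 12 ≤ 13, payoff 13 + 12 = 25.
U + J: cost 2 + 4 = 6 ≤ 13, payoff 4 + 12 = 16.
Q + U: cost 8 + 2 = 10 ≤ 13, payoff 13 + 4 = 17.
Best is Q and J with total payoff 25.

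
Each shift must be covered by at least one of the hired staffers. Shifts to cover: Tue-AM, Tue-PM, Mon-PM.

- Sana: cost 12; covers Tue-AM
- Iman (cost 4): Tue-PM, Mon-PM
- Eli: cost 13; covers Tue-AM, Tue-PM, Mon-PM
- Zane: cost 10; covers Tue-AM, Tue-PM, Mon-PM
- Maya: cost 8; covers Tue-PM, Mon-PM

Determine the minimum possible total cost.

10

Zane alone covers Tue-AM, Tue-PM, Mon-PM — every shift.
Total cost: 10.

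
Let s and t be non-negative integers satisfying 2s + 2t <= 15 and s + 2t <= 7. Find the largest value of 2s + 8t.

(s,t)=(1,3): 2·1+2·3=8≤15, 1·1+2·3=7≤7, objective 26.
(s,t)=(0,3): 2·0+2·3=6≤15, 1·0+2·3=6≤7, objective 24.
The best lattice point is (1,3), giving 26.

26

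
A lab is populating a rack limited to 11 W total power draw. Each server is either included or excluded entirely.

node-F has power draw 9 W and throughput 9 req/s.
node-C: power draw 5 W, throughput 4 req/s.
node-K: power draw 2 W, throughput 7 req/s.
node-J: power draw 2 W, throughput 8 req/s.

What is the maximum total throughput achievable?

Take node-C, node-K, and node-J: power draw 5 + 2 + 2 = 9 ≤ 11, throughput 4 + 7 + 8 = 19.
No other feasible combination does better.

19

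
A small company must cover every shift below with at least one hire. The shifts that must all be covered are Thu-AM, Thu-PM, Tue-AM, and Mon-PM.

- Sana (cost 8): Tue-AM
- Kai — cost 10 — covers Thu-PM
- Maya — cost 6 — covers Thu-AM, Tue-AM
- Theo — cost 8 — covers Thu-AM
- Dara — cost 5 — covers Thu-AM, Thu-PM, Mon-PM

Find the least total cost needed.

11

Choose Maya and Dara: together they cover Thu-AM, Thu-PM, Tue-AM, Mon-PM — every shift.
Total cost: 6 + 5 = 11.
No cover costs less than 11.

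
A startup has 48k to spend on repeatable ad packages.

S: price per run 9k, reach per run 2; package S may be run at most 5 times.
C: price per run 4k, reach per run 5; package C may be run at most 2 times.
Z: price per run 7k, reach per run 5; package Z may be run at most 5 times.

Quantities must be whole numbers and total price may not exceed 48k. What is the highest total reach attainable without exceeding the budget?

35

2×C and 5×Z: price 43 ≤ 48, reach 2·5 + 5·5 = 35.
1×S, 1×C, and 5×Z: price 48 ≤ 48, reach 1·2 + 1·5 + 5·5 = 32.
Best is 35.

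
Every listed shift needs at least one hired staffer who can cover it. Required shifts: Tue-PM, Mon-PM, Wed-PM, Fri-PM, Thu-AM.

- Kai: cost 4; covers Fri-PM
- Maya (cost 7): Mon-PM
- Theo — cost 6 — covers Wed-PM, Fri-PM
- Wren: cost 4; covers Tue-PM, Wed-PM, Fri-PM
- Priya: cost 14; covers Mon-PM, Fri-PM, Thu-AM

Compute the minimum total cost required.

The greedy cost-per-new-shift heuristic would pick Wren, Maya, and Priya for 25, but a cheaper cover exists.
Choose Wren and Priya: together they cover Tue-PM, Mon-PM, Wed-PM, Fri-PM, Thu-AM — every shift.
Total cost: 4 + 14 = 18.
No cover costs less than 18.

18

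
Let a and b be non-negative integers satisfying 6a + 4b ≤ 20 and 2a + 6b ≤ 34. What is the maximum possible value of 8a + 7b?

35

(a,b)=(0,5): 6·0+4·5=20≤20, 2·0+6·5=30≤34, objective 35.
(a,b)=(0,4): 6·0+4·4=16≤20, 2·0+6·4=24≤34, objective 28.
Maximum is 35 at (a,b)=(0,5).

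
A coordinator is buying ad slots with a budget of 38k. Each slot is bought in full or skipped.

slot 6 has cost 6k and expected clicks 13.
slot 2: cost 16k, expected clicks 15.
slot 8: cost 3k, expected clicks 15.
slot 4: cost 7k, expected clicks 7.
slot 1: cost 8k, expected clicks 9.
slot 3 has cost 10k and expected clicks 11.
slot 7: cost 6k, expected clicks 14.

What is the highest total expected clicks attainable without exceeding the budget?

64

Allowing fractional choices, the relaxed optimum would be about 67.0, but ad slots are indivisible.
slot 6 + slot 2 + slot 8 + slot 4 + slot 7: cost 6 + 16 + 3 + 7 + 6 = 38 ≤ 38, expected clicks 13 + 15 + 15 + 7 + 14 = 64.
slot 6 + slot 8 + slot 1 + slot 3 + slot 7: cost 6 + 3 + 8 + 10 + 6 = 33 ≤ 38, expected clicks 13 + 15 + 9 + 11 + 14 = 62.
Best is slot 6, slot 2, slot 8, slot 4, and slot 7 with total expected clicks 64.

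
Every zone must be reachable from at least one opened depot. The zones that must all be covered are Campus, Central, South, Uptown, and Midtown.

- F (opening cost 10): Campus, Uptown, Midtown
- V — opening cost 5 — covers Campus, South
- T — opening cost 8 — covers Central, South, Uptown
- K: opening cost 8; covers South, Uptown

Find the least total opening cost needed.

The greedy cost-per-new-zone heuristic would pick V, T, and F for 23, but a cheaper cover exists.
Choose F and T: together they cover Campus, Central, South, Uptown, Midtown — every zone.
Total opening cost: 10 + 8 = 18.
No cover costs less than 18.

18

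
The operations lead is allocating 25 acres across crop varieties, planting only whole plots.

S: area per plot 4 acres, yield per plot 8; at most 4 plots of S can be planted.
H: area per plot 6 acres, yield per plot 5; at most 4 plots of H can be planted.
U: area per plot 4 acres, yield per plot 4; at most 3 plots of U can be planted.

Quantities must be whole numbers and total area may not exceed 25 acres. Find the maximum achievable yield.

40

4×S and 1×H: area 22 ≤ 25, yield 4·8 + 1·5 = 37.
4×S and 2×U: area 24 ≤ 25, yield 4·8 + 2·4 = 40.
Best is 40.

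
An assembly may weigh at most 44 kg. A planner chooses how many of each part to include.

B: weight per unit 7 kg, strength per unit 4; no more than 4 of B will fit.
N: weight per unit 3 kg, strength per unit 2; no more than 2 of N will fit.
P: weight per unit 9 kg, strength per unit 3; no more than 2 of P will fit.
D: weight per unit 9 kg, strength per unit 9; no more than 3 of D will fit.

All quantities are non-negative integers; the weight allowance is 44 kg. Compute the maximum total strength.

37

D has the best ratio (9/9); taking only D gives at most 3×9 = 27 (stopped by the supply cap of 3).
Mixing does better — 2×B, 1×N, and 3×D: weight 44 ≤ 44, strength 2·4 + 1·2 + 3·9 = 37.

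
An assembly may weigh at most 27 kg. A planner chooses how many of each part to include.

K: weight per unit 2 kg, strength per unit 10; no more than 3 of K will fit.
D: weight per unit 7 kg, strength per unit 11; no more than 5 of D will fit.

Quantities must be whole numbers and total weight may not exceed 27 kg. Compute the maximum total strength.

K has the best ratio (10/2); taking only K gives at most 3×10 = 30 (stopped by the supply cap of 3).
Mixing does better — 3×K and 3×D: weight 27 ≤ 27, strength 3·10 + 3·11 = 63.

63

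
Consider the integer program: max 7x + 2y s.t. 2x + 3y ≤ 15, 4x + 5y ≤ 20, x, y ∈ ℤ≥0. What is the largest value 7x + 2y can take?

(x,y)=(5,0): 2·5+3·0=10≤15, 4·5+5·0=20≤20, objective 35.
(x,y)=(4,0): 2·4+3·0=8≤15, 4·4+5·0=16≤20, objective 28.
Maximum is 35 at (x,y)=(5,0).

35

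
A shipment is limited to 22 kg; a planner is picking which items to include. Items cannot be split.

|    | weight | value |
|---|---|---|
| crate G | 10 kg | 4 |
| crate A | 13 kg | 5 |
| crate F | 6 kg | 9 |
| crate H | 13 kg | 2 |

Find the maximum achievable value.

14

This is an integer program with binary decision variables.
crate G + crate F: weight 10 + 6 = 16 ≤ 22, value 4 + 9 = 13.
crate A + crate F: weight 13 + 6 = 19 ≤ 22, value 5 + 9 = 14.
Best is crate A and crate F with total value 14.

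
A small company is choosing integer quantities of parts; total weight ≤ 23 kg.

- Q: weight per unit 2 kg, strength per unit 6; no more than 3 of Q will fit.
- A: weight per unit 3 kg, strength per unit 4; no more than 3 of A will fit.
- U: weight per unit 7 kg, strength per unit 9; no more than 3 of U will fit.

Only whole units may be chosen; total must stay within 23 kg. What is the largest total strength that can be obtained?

Take 3×Q, 1×A, and 2×U: weight 23 ≤ 23, strength 3·6 + 1·4 + 2·9 = 40.
Q has the best ratio (6/2) and is taken to its limit of 3; remaining capacity is filled optimally with the others.

40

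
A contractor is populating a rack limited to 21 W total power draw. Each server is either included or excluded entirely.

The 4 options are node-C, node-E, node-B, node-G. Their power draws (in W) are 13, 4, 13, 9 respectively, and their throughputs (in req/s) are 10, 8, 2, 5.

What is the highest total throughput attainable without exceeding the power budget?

Treat it as a binary knapsack problem.
Take node-C and node-E: power draw 13 + 4 = 17 ≤ 21, throughput 10 + 8 = 18.
No other feasible combination does better.

18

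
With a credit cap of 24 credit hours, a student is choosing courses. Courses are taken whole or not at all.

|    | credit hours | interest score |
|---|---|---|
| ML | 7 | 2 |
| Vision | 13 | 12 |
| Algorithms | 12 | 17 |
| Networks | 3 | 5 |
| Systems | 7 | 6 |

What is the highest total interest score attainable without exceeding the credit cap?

Allowing fractional choices, the relaxed optimum would be about 30.3, but courses are indivisible.
ML + Algorithms + Networks: credit hours 7 + 12 + 3 = 22 ≤ 24, interest score 2 + 17 + 5 = 24.
Algorithms + Networks + Systems: credit hours 12 + 3 + 7 = 22 ≤ 24, interest score 17 + 5 + 6 = 28.
Algorithms + Systems: credit hours 12 + 7 = 19 ≤ 24, interest score 17 + 6 = 23.
Best is Algorithms, Networks, and Systems with total interest score 28.

28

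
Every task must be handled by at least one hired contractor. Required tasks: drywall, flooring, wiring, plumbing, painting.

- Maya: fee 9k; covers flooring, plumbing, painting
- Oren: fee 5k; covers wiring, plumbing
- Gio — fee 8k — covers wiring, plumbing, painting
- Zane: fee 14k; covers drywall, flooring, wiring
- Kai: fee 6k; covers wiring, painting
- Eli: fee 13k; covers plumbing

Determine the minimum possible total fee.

The greedy cost-per-new-task heuristic would pick Oren, Maya, and Zane for 28, but a cheaper cover exists.
Choose Gio and Zane: together they cover drywall, flooring, wiring, plumbing, painting — every task.
Total fee: 8 + 14 = 22.
No cover costs less than 22.

22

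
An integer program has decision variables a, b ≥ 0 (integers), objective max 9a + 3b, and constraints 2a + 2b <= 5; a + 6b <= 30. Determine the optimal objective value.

18

The continuous relaxation peaks at (2.5, 0) with value 22.50; rounding to a feasible lattice point costs some objective.
(a,b)=(2,0) is feasible, giving 18.
(a,b)=(1,1) is feasible, giving 12.
(a,b)=(1,0) is feasible, giving 9.
No feasible integer point exceeds 18.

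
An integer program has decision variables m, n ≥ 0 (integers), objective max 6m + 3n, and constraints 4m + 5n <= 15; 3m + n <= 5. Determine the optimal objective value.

12

(m,n)=(1,2): 4·1+5·2=14≤15, 3·1+1·2=5≤5, objective 12.
(m,n)=(1,1): 4·1+5·1=9≤15, 3·1+1·1=4≤5, objective 9.
(m,n)=(0,3): 4·0+5·3=15≤15, 3·0+1·3=3≤5, objective 9.
The best lattice point is (1,2), giving 12.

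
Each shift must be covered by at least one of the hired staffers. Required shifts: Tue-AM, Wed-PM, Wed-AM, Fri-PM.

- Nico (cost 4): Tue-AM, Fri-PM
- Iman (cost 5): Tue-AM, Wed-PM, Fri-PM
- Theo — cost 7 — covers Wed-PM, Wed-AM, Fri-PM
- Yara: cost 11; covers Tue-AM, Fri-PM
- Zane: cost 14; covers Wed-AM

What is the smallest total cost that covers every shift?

11

This is an integer covering problem.
The greedy cost-per-new-shift heuristic would pick Iman and Theo for 12, but a cheaper cover exists.
Choose Nico and Theo: together they cover Tue-AM, Wed-PM, Wed-AM, Fri-PM — every shift.
Total cost: 4 + 7 = 11.
No cover costs less than 11.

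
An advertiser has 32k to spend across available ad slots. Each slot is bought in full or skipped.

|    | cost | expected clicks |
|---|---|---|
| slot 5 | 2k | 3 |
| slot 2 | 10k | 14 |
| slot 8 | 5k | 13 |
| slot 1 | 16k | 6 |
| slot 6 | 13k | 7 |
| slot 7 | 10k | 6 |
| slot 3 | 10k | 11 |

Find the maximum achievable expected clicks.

41

Allowing fractional choices, the relaxed optimum would be about 44.0, but ad slots are indivisible.
slot 5 + slot 2 + slot 8 + slot 6: cost 2 + 10 + 5 + 13 = 30 ≤ 32, expected clicks 3 + 14 + 13 + 7 = 37.
slot 5 + slot 2 + slot 8 + slot 3: cost 2 + 10 + 5 + 10 = 27 ≤ 32, expected clicks 3 + 14 + 13 + 11 = 41.
slot 2 + slot 8 + slot 3: cost 10 + 5 + 10 = 25 ≤ 32, expected clicks 14 + 13 + 11 = 38.
Best is slot 5, slot 2, slot 8, and slot 3 with total expected clicks 41.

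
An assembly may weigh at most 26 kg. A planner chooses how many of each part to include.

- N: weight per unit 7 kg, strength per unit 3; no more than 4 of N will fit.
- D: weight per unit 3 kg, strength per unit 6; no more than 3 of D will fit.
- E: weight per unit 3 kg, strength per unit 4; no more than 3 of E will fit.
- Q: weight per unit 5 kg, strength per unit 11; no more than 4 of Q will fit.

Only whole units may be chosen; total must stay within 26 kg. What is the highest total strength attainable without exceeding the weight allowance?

56

This is a bounded integer knapsack.
2×D and 4×Q: weight 26 ≤ 26, strength 2·6 + 4·11 = 56.
1×D, 1×E, and 4×Q: weight 26 ≤ 26, strength 1·6 + 1·4 + 4·11 = 54.
Best is 56.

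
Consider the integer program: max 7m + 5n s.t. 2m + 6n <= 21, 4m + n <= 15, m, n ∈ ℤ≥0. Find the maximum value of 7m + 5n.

31

(m,n)=(3,2): 2·3+6·2=18≤21, 4·3+1·2=14≤15, objective 31.
(m,n)=(3,1): 2·3+6·1=12≤21, 4·3+1·1=13≤15, objective 26.
Maximum is 31 at (m,n)=(3,2).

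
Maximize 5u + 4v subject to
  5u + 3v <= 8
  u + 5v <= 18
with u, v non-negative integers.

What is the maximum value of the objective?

9

Relaxing integrality, the LP optimum is 10.67 at (u,v) = (0, 2.67), which is not an integer point.
(u,v)=(1,1): 5·1+3·1=8≤8, 1·1+5·1=6≤18, objective 9.
(u,v)=(0,2): 5·0+3·2=6≤8, 1·0+5·2=10≤18, objective 8.
(u,v)=(1,0): 5·1+3·0=5≤8, 1·1+5·0=1≤18, objective 5.
(u,v)=(0,1): 5·0+3·1=3≤8, 1·0+5·1=5≤18, objective 4.
No feasible integer point exceeds 9.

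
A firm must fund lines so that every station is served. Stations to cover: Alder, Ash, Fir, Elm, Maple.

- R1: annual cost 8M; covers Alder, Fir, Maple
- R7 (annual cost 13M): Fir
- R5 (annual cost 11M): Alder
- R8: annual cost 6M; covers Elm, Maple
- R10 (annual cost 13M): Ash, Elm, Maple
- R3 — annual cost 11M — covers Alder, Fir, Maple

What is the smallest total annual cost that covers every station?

21

This is a weighted set-cover instance.
Choose R1 and R10: together they cover Alder, Ash, Fir, Elm, Maple — every station.
Total annual cost: 8 + 13 = 21.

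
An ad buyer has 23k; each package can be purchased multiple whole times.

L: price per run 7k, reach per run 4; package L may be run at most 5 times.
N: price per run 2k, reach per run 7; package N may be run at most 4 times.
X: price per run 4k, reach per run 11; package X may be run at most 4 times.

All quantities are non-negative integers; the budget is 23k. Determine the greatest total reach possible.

65

This is a bounded integer knapsack.
3×N and 4×X: price 22 ≤ 23, reach 3·7 + 4·11 = 65.
4×N and 3×X: price 20 ≤ 23, reach 4·7 + 3·11 = 61.
Best is 65.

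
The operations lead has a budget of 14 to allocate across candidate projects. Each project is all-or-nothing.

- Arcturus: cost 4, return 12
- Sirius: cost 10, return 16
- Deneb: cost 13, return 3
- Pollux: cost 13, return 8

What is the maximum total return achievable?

This is a 0-1 knapsack instance.
Take Arcturus and Sirius: cost 4 + 10 = 14 ≤ 14, return 12 + 16 = 28.
No other feasible combination does better.

28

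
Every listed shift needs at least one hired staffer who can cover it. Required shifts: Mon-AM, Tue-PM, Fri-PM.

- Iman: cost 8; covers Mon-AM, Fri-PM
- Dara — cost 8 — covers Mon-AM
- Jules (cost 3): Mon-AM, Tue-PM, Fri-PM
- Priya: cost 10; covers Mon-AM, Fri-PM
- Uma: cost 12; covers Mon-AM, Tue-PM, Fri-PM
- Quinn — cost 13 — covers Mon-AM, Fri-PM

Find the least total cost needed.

3

Jules alone covers Mon-AM, Tue-PM, Fri-PM — every shift.
Total cost: 3.
No cover costs less than 3.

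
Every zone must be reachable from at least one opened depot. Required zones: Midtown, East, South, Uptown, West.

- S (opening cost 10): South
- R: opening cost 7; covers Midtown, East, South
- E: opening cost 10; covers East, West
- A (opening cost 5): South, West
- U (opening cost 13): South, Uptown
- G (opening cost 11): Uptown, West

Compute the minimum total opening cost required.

18

This is a weighted set-cover instance.
The greedy cost-per-new-zone heuristic would pick R, A, and G for 23, but a cheaper cover exists.
Choose R and G: together they cover Midtown, East, South, Uptown, West — every zone.
Total opening cost: 7 + 11 = 18.
No cover costs less than 18.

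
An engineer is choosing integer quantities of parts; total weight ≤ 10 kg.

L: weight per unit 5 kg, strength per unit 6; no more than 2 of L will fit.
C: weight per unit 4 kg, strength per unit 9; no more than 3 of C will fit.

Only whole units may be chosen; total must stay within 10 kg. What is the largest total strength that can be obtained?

C has the best ratio (9/4); taking only C gives at most 2×9 = 18 (stopped by the weight limit).
Optimal: 2×C: weight 8 ≤ 10, strength 2·9 = 18.

18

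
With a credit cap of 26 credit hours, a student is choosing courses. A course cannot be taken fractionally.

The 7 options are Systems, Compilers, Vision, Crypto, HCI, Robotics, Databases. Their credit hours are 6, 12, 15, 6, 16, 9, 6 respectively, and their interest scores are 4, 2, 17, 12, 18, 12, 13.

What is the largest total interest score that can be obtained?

Crypto + Robotics + Databases: credit hours 6 + 9 + 6 = 21 ≤ 26, interest score 12 + 12 + 13 = 37.
HCI + Databases: credit hours 16 + 6 = 22 ≤ 26, interest score 18 + 13 = 31.
Best is Crypto, Robotics, and Databases with total interest score 37.

37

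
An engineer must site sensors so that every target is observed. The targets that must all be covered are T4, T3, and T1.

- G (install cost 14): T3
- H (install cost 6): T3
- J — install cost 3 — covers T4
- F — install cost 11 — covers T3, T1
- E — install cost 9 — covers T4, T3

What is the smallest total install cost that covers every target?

14

Choose J and F: together they cover T4, T3, T1 — every target.
Total install cost: 3 + 11 = 14.
No cover costs less than 14.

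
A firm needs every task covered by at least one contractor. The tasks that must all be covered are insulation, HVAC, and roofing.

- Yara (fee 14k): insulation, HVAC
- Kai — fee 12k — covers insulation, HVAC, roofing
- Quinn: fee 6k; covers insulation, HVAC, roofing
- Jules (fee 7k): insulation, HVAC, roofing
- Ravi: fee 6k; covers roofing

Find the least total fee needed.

6

Quinn alone covers insulation, HVAC, roofing — every task.
Total fee: 6.
No cover costs less than 6.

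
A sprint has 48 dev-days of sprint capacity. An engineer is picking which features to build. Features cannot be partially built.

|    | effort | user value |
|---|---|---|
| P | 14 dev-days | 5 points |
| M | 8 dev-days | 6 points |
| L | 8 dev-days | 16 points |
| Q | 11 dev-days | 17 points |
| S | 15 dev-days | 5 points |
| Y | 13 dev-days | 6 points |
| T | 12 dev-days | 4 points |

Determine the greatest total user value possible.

45

P + M + L + Q: effort 14 + 8 + 8 + 11 = 41 ≤ 48, user value 5 + 6 + 16 + 17 = 44.
M + L + Q + Y: effort 8 + 8 + 11 + 13 = 40 ≤ 48, user value 6 + 16 + 17 + 6 = 45.
M + L + Q + S: effort 8 + 8 + 11 + 15 = 42 ≤ 48, user value 6 + 16 + 17 + 5 = 44.
Best is M, L, Q, and Y with total user value 45.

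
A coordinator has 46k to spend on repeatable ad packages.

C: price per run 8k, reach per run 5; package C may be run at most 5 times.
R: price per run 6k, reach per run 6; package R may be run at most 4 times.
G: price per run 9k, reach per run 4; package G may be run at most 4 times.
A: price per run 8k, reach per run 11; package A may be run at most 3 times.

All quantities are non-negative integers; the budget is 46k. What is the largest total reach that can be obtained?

Take 3×R and 3×A: price 42 ≤ 46, reach 3·6 + 3·11 = 51.
A has the best ratio (11/8) and is taken to its limit of 3; remaining capacity is filled optimally with the others.

51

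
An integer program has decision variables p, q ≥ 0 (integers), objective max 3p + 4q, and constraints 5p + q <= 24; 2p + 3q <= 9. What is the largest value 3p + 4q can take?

13

The continuous relaxation peaks at (4.5, 0) with value 13.50; rounding to a feasible lattice point costs some objective.
(p,q)=(3,1) is feasible, giving 13.
(p,q)=(4,0) is feasible, giving 12.
The best lattice point is (3,1), giving 13.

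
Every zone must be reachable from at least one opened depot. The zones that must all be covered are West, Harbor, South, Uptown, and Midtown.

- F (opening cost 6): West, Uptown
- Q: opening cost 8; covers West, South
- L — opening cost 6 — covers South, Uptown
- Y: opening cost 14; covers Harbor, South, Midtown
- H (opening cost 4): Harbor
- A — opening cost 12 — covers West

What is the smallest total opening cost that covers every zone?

Choose F and Y: together they cover West, Harbor, South, Uptown, Midtown — every zone.
Total opening cost: 6 + 14 = 20.

20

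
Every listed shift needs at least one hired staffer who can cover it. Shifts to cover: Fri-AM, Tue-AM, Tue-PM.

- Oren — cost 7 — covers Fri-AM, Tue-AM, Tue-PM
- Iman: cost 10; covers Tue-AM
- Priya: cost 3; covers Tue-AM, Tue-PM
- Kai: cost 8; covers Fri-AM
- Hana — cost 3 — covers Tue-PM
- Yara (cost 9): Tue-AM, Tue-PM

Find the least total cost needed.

7

This is an integer covering problem.
Oren alone covers Fri-AM, Tue-AM, Tue-PM — every shift.
Total cost: 7.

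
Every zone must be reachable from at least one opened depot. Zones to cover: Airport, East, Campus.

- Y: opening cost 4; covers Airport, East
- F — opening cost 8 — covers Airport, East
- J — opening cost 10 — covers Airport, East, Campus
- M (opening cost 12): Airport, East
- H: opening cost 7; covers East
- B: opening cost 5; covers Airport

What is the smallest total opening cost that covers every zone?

10

J alone covers Airport, East, Campus — every zone.
Total opening cost: 10.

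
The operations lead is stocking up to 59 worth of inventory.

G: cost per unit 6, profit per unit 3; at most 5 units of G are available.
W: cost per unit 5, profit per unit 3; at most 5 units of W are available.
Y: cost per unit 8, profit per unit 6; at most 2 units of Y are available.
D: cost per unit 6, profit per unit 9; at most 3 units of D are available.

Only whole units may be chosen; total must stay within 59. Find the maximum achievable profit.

54

D has the best ratio (9/6); taking only D gives at most 3×9 = 27 (stopped by the supply cap of 3).
Mixing does better — 5×W, 2×Y, and 3×D: cost 59 ≤ 59, profit 5·3 + 2·6 + 3·9 = 54.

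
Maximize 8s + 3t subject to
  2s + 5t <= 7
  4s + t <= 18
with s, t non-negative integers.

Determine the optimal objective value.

24

(s,t)=(3,0): 2·3+5·0=6≤7, 4·3+1·0=12≤18, objective 24.
(s,t)=(2,0): 2·2+5·0=4≤7, 4·2+1·0=8≤18, objective 16.
Maximum is 24 at (s,t)=(3,0).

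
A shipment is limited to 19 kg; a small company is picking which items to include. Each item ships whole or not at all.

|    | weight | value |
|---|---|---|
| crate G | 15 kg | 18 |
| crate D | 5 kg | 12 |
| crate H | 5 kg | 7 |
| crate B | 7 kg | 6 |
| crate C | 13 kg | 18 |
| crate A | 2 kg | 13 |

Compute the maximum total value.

crate D + crate H + crate B + crate A: weight 5 + 5 + 7 + 2 = 19 ≤ 19, value 12 + 7 + 6 + 13 = 38.
crate D + crate H + crate A: weight 5 + 5 + 2 = 12 ≤ 19, value 12 + 7 + 13 = 32.
crate D + crate B + crate A: weight 5 + 7 + 2 = 14 ≤ 19, value 12 + 6 + 13 = 31.
Best is crate D, crate H, crate B, and crate A with total value 38.

38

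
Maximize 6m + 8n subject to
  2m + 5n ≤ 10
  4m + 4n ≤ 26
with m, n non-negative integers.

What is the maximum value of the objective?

(m,n)=(5,0): 2·5+5·0=10≤10, 4·5+4·0=20≤26, objective 30.
(m,n)=(4,0): 2·4+5·0=8≤10, 4·4+4·0=16≤26, objective 24.
No feasible integer point exceeds 30.

30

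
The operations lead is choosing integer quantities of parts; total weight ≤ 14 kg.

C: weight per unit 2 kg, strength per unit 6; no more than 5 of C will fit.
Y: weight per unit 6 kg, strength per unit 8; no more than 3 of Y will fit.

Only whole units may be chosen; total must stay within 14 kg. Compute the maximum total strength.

32

Take 4×C and 1×Y: weight 14 ≤ 14, strength 4·6 + 1·8 = 32.
No other integer combination yields more.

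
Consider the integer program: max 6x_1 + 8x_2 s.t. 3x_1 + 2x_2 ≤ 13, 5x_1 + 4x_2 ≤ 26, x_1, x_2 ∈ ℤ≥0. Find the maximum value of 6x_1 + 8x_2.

48

(x_1,x_2)=(0,6) is feasible, giving 48.
(x_1,x_2)=(1,5) is feasible, giving 46.
Maximum is 48 at (x_1,x_2)=(0,6).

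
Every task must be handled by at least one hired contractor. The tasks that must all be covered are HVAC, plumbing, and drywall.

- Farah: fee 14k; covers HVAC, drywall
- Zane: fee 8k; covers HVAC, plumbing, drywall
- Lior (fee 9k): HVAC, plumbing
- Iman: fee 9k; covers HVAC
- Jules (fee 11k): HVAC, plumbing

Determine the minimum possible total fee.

8

Zane alone covers HVAC, plumbing, drywall — every task.
Total fee: 8.
No cover costs less than 8.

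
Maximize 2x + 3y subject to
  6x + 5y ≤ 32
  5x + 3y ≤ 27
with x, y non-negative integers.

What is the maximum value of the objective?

Relaxing integrality, the LP optimum is 19.20 at (x,y) = (0, 6.4), which is not an integer point.
(x,y)=(0,6): 6·0+5·6=30≤32, 5·0+3·6=18≤27, objective 18.
(x,y)=(1,5): 6·1+5·5=31≤32, 5·1+3·5=20≤27, objective 17.
(x,y)=(0,5): 6·0+5·5=25≤32, 5·0+3·5=15≤27, objective 15.
Maximum is 18 at (x,y)=(0,6).

18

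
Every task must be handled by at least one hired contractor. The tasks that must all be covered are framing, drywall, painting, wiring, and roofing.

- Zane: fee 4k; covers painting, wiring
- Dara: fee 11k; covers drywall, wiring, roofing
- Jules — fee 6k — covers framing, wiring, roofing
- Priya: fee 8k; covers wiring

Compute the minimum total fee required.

21

This is a weighted set-cover instance.
Choose Zane, Dara, and Jules: together they cover framing, drywall, painting, wiring, roofing — every task.
Total fee: 4 + 11 + 6 = 21.
No cover costs less than 21.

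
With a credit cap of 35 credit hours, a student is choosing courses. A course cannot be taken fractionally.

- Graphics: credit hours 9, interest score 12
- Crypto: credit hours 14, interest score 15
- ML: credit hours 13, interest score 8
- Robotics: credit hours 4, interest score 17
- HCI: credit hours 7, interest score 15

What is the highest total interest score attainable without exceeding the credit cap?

Treat it as a binary knapsack problem.
Allowing fractional choices, the relaxed optimum would be about 59.6, but courses are indivisible.
Graphics + ML + Robotics + HCI: credit hours 9 + 13 + 4 + 7 = 33 ≤ 35, interest score 12 + 8 + 17 + 15 = 52.
Crypto + Robotics + HCI: credit hours 14 + 4 + 7 = 25 ≤ 35, interest score 15 + 17 + 15 = 47.
Graphics + Crypto + Robotics + HCI: credit hours 9 + 14 + 4 + 7 = 34 ≤ 35, interest score 12 + 15 + 17 + 15 = 59.
Best is Graphics, Crypto, Robotics, and HCI with total interest score 59.

59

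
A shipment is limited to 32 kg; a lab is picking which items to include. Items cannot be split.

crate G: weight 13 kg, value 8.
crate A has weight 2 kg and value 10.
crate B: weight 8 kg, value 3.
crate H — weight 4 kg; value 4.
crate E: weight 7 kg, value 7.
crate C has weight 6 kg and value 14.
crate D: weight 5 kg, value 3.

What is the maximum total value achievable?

43

Take crate G, crate A, crate H, crate E, and crate C: weight 13 + 2 + 4 + 7 + 6 = 32 ≤ 32, value 8 + 10 + 4 + 7 + 14 = 43.
No other feasible combination does better.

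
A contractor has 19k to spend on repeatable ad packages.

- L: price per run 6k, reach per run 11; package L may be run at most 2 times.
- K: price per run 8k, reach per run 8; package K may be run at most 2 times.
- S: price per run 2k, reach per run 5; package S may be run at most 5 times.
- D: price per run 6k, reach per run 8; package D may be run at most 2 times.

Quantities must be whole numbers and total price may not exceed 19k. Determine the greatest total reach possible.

This is a bounded integer knapsack.
S has the best ratio (5/2); taking only S gives at most 5×5 = 25 (stopped by the supply cap of 5).
Mixing does better — 2×L and 3×S: price 18 ≤ 19, reach 2·11 + 3·5 = 37.

37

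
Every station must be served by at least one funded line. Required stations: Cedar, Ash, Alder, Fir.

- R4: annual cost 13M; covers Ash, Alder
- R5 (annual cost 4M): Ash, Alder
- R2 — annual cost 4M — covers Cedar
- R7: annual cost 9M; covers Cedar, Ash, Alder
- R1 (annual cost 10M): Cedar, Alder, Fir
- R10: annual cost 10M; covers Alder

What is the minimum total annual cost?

14

The greedy cost-per-new-station heuristic would pick R5, R2, and R1 for 18, but a cheaper cover exists.
Choose R5 and R1: together they cover Cedar, Ash, Alder, Fir — every station.
Total annual cost: 4 + 10 = 14.
No cover costs less than 14.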